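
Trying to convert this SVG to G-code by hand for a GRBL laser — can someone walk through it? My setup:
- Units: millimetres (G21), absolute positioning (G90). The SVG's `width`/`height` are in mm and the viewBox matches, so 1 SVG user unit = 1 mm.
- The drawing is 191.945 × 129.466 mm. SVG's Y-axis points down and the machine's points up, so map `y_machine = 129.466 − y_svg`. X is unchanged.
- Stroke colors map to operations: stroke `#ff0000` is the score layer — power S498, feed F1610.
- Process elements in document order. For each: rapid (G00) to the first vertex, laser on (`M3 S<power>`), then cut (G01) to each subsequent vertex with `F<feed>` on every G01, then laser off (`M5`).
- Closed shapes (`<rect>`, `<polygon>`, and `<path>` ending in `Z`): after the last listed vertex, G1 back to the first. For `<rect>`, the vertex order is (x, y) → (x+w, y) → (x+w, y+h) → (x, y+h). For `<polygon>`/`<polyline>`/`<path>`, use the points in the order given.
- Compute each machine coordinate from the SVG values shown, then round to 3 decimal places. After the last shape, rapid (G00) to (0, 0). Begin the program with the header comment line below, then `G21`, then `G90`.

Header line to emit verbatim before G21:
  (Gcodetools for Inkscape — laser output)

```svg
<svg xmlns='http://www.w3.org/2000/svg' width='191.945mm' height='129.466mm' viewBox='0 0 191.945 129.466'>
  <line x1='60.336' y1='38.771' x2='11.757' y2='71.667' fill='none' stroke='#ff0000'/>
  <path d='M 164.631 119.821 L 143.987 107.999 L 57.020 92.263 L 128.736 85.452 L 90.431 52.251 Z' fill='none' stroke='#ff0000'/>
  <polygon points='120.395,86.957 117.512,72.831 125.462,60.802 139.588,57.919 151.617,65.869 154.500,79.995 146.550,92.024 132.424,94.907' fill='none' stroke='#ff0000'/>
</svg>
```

(Gcodetools for Inkscape — laser output)
G21
G90
G00 X60.336 Y90.695
M3 S498
G01 X11.757 Y57.799 F1610
M5
G00 X164.631 Y9.645
M3 S498
G01 X143.987 Y21.467 F1610
G01 X57.020 Y37.203 F1610
G01 X128.736 Y44.014 F1610
G01 X90.431 Y77.215 F1610
G01 X164.631 Y9.645 F1610
M5
G00 X120.395 Y42.509
M3 S498
G01 X117.512 Y56.635 F1610
G01 X125.462 Y68.664 F1610
G01 X139.588 Y71.547 F1610
G01 X151.617 Y63.597 F1610
G01 X154.500 Y49.471 F1610
G01 X146.550 Y37.442 F1610
G01 X132.424 Y34.559 F1610
G01 X120.395 Y42.509 F1610
M5
G00 X0.000 Y0.000

viewBox `0 0 191.945 129.466` with mm width/height → 1 unit = 1 mm. Flip: y_m = 129.466 − y_svg.

**Shape 1** — `<line>` line segment, stroke `#ff0000` → score (S498, F1610). Machine vertices: (60.336,90.695) → (11.757,57.799). Open path.

**Shape 2** — `<path>` closed polygon, stroke `#ff0000` → score (S498, F1610). Machine vertices: (164.631,9.645) → (143.987,21.467) → (57.020,37.203) → (128.736,44.014) → (90.431,77.215) → (164.631,9.645). Closed: final G1 returns to the first vertex.

**Shape 3** — `<polygon>` regular polygon, stroke `#ff0000` → score (S498, F1610). Machine vertices: (120.395,42.509) → (117.512,56.635) → (125.462,68.664) → (139.588,71.547) → (151.617,63.597) → (154.500,49.471) → (146.550,37.442) → (132.424,34.559) → (120.395,42.509). Closed: final G1 returns to the first vertex.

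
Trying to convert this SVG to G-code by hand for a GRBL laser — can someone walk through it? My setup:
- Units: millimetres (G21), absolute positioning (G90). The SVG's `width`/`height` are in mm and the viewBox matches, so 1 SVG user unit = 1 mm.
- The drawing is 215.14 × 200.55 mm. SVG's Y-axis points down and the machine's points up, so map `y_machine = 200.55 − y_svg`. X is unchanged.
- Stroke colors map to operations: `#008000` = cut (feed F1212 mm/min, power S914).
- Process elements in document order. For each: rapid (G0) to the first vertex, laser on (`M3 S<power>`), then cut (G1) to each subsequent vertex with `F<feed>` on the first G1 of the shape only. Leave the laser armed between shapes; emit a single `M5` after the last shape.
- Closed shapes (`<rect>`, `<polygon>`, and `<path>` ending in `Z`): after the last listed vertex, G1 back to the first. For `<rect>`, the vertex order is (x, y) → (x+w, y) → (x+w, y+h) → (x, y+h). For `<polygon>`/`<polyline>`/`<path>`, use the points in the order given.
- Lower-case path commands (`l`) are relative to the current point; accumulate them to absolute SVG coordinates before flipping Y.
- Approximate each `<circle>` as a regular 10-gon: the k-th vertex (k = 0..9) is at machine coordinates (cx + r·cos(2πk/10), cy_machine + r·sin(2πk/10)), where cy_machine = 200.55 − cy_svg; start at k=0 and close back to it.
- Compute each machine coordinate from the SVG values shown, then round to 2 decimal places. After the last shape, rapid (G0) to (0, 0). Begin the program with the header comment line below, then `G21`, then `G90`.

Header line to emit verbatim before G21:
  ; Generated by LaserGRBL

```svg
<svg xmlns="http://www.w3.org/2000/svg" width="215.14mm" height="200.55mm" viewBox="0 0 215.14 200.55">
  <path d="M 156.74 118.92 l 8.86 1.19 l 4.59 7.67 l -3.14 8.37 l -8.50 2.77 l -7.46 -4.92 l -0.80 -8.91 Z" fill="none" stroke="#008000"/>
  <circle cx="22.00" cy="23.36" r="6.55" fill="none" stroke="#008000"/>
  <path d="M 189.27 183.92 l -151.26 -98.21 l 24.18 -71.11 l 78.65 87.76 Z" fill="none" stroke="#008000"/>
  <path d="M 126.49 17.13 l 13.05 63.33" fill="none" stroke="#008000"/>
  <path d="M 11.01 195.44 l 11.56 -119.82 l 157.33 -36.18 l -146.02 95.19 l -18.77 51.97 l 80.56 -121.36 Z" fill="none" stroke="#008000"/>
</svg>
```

1 u = 1 mm; y_m = 200.55 − y.

[1] `<path>` regular polygon, #008000→cut S914 F1212: (156.74,81.63) → (165.60,80.44) → (170.19,72.77) → (167.05,64.40) → (158.55,61.63) → (151.09,66.55) → (150.29,75.46) → (156.74,81.63) (closed)

[2] `<circle>` circle, #008000→cut S914 F1212: (28.55,177.19) → (27.30,181.04) → (24.02,183.42) → (19.98,183.42) → (16.70,181.04) → (15.45,177.19) → (16.70,173.34) → (19.98,170.96) → (24.02,170.96) → (27.30,173.34) → (28.55,177.19) (closed)

[3] `<path>` closed polygon, #008000→cut S914 F1212: (189.27,16.63) → (38.01,114.84) → (62.19,185.95) → (140.84,98.19) → (189.27,16.63) (closed)

[4] `<path>` line segment, #008000→cut S914 F1212: (126.49,183.42) → (139.54,120.09)

[5] `<path>` closed polygon, #008000→cut S914 F1212: (11.01,5.11) → (22.57,124.93) → (179.90,161.11) → (33.88,65.92) → (15.11,13.95) → (95.67,135.31) → (11.01,5.11) (closed)

; Generated by LaserGRBL
G21
G90
G0 X156.74 Y81.63
M3 S914
G1 X165.60 Y80.44 F1212
G1 X170.19 Y72.77
G1 X167.05 Y64.40
G1 X158.55 Y61.63
G1 X151.09 Y66.55
G1 X150.29 Y75.46
G1 X156.74 Y81.63
G0 X28.55 Y177.19
M3 S914
G1 X27.30 Y181.04 F1212
G1 X24.02 Y183.42
G1 X19.98 Y183.42
G1 X16.70 Y181.04
G1 X15.45 Y177.19
G1 X16.70 Y173.34
G1 X19.98 Y170.96
G1 X24.02 Y170.96
G1 X27.30 Y173.34
G1 X28.55 Y177.19
G0 X189.27 Y16.63
M3 S914
G1 X38.01 Y114.84 F1212
G1 X62.19 Y185.95
G1 X140.84 Y98.19
G1 X189.27 Y16.63
G0 X126.49 Y183.42
M3 S914
G1 X139.54 Y120.09 F1212
G0 X11.01 Y5.11
M3 S914
G1 X22.57 Y124.93 F1212
G1 X179.90 Y161.11
G1 X33.88 Y65.92
G1 X15.11 Y13.95
G1 X95.67 Y135.31
G1 X11.01 Y5.11
M5
G0 X0.00 Y0.00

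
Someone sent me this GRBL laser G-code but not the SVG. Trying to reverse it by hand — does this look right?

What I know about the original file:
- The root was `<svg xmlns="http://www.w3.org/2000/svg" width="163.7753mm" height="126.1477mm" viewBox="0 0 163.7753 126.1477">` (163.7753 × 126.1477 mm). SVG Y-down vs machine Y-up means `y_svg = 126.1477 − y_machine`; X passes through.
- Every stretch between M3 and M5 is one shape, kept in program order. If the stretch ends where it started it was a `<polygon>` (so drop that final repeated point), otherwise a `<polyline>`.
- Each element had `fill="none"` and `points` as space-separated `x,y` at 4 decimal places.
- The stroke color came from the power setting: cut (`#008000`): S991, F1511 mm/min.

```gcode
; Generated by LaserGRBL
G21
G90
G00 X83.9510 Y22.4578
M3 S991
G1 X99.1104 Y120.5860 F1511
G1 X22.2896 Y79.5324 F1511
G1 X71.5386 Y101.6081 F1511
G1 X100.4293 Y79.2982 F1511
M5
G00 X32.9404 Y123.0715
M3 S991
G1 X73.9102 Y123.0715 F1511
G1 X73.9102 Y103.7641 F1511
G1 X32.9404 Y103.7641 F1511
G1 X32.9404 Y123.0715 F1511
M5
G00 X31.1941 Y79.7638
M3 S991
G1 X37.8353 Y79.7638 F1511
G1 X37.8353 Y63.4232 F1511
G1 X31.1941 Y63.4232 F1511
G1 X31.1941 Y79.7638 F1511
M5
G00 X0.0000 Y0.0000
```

<svg xmlns="http://www.w3.org/2000/svg" width="163.7753mm" height="126.1477mm" viewBox="0 0 163.7753 126.1477">
  <polyline points="83.9510,103.6899 99.1104,5.5617 22.2896,46.6153 71.5386,24.5396 100.4293,46.8495" fill="none" stroke="#008000"/>
  <polygon points="32.9404,3.0762 73.9102,3.0762 73.9102,22.3836 32.9404,22.3836" fill="none" stroke="#008000"/>
  <polygon points="31.1941,46.3839 37.8353,46.3839 37.8353,62.7245 31.1941,62.7245" fill="none" stroke="#008000"/>
</svg>

Machine Y-up, SVG Y-down with viewBox height 126.1477, so y_svg = 126.1477 − y_machine; X carries over. Every run uses S991, so all elements get stroke `#008000` (cut).

Run 1: The run is open, so emit a `<polyline>` with points (Y-flipped): 83.9510,103.6899 99.1104,5.5617 22.2896,46.6153 71.5386,24.5396 100.4293,46.8495.

Run 2: The run returns to its start, so emit a `<polygon>` with points (Y-flipped): 32.9404,3.0762 73.9102,3.0762 73.9102,22.3836 32.9404,22.3836.

Run 3: The run returns to its start, so emit a `<polygon>` with points (Y-flipped): 31.1941,46.3839 37.8353,46.3839 37.8353,62.7245 31.1941,62.7245.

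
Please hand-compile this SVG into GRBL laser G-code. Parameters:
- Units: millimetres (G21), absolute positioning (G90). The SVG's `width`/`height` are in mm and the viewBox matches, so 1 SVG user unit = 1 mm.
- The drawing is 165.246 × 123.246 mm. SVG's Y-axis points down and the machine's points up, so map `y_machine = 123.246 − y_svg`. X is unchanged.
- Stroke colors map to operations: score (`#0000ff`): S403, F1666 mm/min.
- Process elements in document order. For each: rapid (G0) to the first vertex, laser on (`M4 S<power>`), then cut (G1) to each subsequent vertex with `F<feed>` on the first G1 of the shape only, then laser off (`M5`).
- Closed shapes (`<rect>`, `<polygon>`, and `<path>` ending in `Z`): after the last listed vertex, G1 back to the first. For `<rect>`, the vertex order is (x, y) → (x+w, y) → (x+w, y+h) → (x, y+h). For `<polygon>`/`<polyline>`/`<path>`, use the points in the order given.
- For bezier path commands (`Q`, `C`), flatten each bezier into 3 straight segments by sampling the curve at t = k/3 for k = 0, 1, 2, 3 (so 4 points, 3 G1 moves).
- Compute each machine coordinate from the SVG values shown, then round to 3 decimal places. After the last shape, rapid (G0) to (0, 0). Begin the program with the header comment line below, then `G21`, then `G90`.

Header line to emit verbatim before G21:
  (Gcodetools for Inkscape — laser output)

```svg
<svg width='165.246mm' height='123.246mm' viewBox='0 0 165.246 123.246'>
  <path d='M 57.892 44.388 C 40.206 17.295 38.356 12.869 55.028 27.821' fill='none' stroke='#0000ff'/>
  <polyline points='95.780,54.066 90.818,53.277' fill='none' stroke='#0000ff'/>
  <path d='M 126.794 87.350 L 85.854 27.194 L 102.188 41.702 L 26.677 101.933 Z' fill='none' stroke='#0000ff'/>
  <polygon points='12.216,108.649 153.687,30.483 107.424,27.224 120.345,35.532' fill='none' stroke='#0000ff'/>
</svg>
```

1 u = 1 mm; y_m = 123.246 − y.

[1] `<path>` cubic bezier, #0000ff→score S403 F1666: (57.892,78.858) → (45.584,98.517) → (44.431,103.796) → (55.028,95.425)

[2] `<polyline>` line segment, #0000ff→score S403 F1666: (95.780,69.180) → (90.818,69.969)

[3] `<path>` closed polygon, #0000ff→score S403 F1666: (126.794,35.896) → (85.854,96.052) → (102.188,81.544) → (26.677,21.313) → (126.794,35.896) (closed)

[4] `<polygon>` closed polygon, #0000ff→score S403 F1666: (12.216,14.597) → (153.687,92.763) → (107.424,96.022) → (120.345,87.714) → (12.216,14.597) (closed)

(Gcodetools for Inkscape — laser output)
G21
G90
G0 X57.892 Y78.858
M4 S403
G1 X45.584 Y98.517 F1666
G1 X44.431 Y103.796
G1 X55.028 Y95.425
M5
G0 X95.780 Y69.180
M4 S403
G1 X90.818 Y69.969 F1666
M5
G0 X126.794 Y35.896
M4 S403
G1 X85.854 Y96.052 F1666
G1 X102.188 Y81.544
G1 X26.677 Y21.313
G1 X126.794 Y35.896
M5
G0 X12.216 Y14.597
M4 S403
G1 X153.687 Y92.763 F1666
G1 X107.424 Y96.022
G1 X120.345 Y87.714
G1 X12.216 Y14.597
M5
G0 X0.000 Y0.000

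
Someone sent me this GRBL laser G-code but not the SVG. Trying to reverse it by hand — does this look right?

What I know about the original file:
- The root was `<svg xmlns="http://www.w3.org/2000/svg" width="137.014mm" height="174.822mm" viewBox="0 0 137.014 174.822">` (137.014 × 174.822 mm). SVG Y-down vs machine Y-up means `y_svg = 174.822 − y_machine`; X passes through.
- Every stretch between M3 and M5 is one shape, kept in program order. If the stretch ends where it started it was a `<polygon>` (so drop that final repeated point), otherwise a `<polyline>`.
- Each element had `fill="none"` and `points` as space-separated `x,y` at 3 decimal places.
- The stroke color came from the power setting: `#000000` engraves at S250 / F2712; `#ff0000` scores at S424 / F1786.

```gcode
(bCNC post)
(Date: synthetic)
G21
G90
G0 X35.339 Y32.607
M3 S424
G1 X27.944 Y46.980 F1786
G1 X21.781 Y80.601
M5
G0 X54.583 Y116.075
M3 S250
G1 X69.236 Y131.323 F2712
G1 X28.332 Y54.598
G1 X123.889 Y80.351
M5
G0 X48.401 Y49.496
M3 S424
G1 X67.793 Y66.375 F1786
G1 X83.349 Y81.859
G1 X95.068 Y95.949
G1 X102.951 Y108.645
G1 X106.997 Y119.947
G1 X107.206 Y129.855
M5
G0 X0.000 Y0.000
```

<svg xmlns="http://www.w3.org/2000/svg" width="137.014mm" height="174.822mm" viewBox="0 0 137.014 174.822">
  <polyline points="35.339,142.215 27.944,127.842 21.781,94.221" fill="none" stroke="#ff0000"/>
  <polyline points="54.583,58.747 69.236,43.499 28.332,120.224 123.889,94.471" fill="none" stroke="#000000"/>
  <polyline points="48.401,125.326 67.793,108.447 83.349,92.963 95.068,78.873 102.951,66.177 106.997,54.875 107.206,44.967" fill="none" stroke="#ff0000"/>
</svg>

Each laser-on run becomes one SVG element. Flip Y back into SVG space with y_svg = 174.822 − y_machine.

Run 1: the run's S424 means `#ff0000` (score). The run is open, so emit a `<polyline>` with points (Y-flipped): 35.339,142.215 27.944,127.842 21.781,94.221.

Run 2: power S250 maps to stroke `#000000` (engrave). The run is open, so emit a `<polyline>` with points (Y-flipped): 54.583,58.747 69.236,43.499 28.332,120.224 123.889,94.471.

Run 3: S424 ⇒ score layer `#ff0000`. The run is open, so emit a `<polyline>` with points (Y-flipped): 48.401,125.326 67.793,108.447 83.349,92.963 95.068,78.873 102.951,66.177 106.997,54.875 107.206,44.967.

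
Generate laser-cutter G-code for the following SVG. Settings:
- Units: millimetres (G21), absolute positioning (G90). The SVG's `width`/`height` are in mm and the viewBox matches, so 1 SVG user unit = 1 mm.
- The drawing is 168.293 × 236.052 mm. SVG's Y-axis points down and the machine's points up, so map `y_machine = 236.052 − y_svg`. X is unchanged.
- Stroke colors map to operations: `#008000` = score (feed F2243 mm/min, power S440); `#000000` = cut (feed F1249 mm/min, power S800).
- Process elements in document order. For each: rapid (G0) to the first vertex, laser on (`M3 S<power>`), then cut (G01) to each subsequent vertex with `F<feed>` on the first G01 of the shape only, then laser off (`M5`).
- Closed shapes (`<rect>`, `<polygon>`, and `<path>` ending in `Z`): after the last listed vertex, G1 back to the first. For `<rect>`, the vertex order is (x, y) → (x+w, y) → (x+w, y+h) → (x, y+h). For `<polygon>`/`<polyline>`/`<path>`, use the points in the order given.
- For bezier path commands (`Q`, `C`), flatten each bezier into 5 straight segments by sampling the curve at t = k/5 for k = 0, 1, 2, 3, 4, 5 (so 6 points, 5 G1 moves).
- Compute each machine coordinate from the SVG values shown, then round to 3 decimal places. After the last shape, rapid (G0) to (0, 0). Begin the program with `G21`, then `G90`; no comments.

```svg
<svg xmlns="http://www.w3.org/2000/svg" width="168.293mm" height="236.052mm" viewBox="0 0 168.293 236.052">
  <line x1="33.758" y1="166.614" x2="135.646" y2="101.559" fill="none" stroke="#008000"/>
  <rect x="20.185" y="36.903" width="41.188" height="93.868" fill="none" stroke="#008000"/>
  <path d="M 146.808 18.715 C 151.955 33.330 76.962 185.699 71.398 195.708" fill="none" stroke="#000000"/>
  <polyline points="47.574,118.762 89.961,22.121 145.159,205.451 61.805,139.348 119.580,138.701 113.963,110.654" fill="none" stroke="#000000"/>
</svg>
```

Since the viewBox matches the mm dimensions, user units are millimetres directly. The only transform is the Y-flip y_m = 236.052 − y_svg.

Shape 1 is a line segment drawn with `<line>`. Its stroke #008000 means score at S440, F2243. After flipping Y the toolpath is (33.758,69.438) → (135.646,134.493).

Shape 2 is a rectangle drawn with `<rect>`. Its stroke #008000 means score at S440, F2243. After flipping Y the toolpath is (20.185,199.149) → (61.373,199.149) → (61.373,105.281) → (20.185,105.281) → (20.185,199.149), returning to the start.

Shape 3 is a cubic bezier drawn with `<path>`. Its stroke #000000 means cut at S800, F1249. After flipping Y the toolpath is (146.808,217.337) → (141.476,194.278) → (124.090,151.604) → (101.828,102.760) → (81.871,61.192) → (71.398,40.344).

Shape 4 is a open polyline drawn with `<polyline>`. Its stroke #000000 means cut at S800, F1249. After flipping Y the toolpath is (47.574,117.290) → (89.961,213.931) → (145.159,30.601) → (61.805,96.704) → (119.580,97.351) → (113.963,125.398).

G21
G90
G0 X33.758 Y69.438
M3 S440
G01 X135.646 Y134.493 F2243
M5
G0 X20.185 Y199.149
M3 S440
G01 X61.373 Y199.149 F2243
G01 X61.373 Y105.281
G01 X20.185 Y105.281
G01 X20.185 Y199.149
M5
G0 X146.808 Y217.337
M3 S800
G01 X141.476 Y194.278 F1249
G01 X124.090 Y151.604
G01 X101.828 Y102.760
G01 X81.871 Y61.192
G01 X71.398 Y40.344
M5
G0 X47.574 Y117.290
M3 S800
G01 X89.961 Y213.931 F1249
G01 X145.159 Y30.601
G01 X61.805 Y96.704
G01 X119.580 Y97.351
G01 X113.963 Y125.398
M5
G0 X0.000 Y0.000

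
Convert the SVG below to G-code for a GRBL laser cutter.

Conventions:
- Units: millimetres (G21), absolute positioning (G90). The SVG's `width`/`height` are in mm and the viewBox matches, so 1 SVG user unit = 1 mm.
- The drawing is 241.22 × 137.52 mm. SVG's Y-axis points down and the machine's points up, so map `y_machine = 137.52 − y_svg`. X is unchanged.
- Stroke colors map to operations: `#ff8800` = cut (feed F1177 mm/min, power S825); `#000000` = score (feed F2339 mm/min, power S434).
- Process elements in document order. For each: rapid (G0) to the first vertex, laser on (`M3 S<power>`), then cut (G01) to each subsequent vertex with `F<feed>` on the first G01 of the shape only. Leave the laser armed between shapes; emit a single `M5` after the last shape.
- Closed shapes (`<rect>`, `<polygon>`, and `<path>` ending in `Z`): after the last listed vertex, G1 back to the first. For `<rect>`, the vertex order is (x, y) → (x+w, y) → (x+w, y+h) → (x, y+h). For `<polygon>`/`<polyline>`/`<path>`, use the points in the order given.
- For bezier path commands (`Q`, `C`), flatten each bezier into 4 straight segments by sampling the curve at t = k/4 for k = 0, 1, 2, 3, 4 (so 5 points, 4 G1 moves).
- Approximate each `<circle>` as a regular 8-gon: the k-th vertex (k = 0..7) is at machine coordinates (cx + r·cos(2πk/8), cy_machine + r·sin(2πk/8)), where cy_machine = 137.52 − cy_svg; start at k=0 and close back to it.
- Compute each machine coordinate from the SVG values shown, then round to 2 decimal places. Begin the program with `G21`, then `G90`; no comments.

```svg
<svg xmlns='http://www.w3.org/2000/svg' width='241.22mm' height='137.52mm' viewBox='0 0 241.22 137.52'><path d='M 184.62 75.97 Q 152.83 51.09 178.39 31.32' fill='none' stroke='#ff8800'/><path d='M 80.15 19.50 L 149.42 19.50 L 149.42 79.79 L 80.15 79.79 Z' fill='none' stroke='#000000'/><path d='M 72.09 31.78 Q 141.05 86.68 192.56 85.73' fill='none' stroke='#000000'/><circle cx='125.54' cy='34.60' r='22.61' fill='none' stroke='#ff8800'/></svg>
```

1 u = 1 mm; y_m = 137.52 − y.

[1] `<path>` quadratic bezier, #ff8800→cut S825 F1177: (184.62,61.55) → (172.31,73.67) → (167.17,85.15) → (169.19,96.00) → (178.39,106.20)

[2] `<path>` rectangle, #000000→score S434 F2339: (80.15,118.02) → (149.42,118.02) → (149.42,57.73) → (80.15,57.73) → (80.15,118.02) (closed)

[3] `<path>` quadratic bezier, #000000→score S434 F2339: (72.09,105.74) → (105.48,81.78) → (136.69,64.80) → (165.71,54.81) → (192.56,51.79)

[4] `<circle>` circle, #ff8800→cut S825 F1177: (148.15,102.92) → (141.53,118.91) → (125.54,125.53) → (109.55,118.91) → (102.93,102.92) → (109.55,86.93) → (125.54,80.31) → (141.53,86.93) → (148.15,102.92) (closed)

G21
G90
G0 X184.62 Y61.55
M3 S825
G01 X172.31 Y73.67 F1177
G01 X167.17 Y85.15
G01 X169.19 Y96.00
G01 X178.39 Y106.20
G0 X80.15 Y118.02
M3 S434
G01 X149.42 Y118.02 F2339
G01 X149.42 Y57.73
G01 X80.15 Y57.73
G01 X80.15 Y118.02
G0 X72.09 Y105.74
M3 S434
G01 X105.48 Y81.78 F2339
G01 X136.69 Y64.80
G01 X165.71 Y54.81
G01 X192.56 Y51.79
G0 X148.15 Y102.92
M3 S825
G01 X141.53 Y118.91 F1177
G01 X125.54 Y125.53
G01 X109.55 Y118.91
G01 X102.93 Y102.92
G01 X109.55 Y86.93
G01 X125.54 Y80.31
G01 X141.53 Y86.93
G01 X148.15 Y102.92
M5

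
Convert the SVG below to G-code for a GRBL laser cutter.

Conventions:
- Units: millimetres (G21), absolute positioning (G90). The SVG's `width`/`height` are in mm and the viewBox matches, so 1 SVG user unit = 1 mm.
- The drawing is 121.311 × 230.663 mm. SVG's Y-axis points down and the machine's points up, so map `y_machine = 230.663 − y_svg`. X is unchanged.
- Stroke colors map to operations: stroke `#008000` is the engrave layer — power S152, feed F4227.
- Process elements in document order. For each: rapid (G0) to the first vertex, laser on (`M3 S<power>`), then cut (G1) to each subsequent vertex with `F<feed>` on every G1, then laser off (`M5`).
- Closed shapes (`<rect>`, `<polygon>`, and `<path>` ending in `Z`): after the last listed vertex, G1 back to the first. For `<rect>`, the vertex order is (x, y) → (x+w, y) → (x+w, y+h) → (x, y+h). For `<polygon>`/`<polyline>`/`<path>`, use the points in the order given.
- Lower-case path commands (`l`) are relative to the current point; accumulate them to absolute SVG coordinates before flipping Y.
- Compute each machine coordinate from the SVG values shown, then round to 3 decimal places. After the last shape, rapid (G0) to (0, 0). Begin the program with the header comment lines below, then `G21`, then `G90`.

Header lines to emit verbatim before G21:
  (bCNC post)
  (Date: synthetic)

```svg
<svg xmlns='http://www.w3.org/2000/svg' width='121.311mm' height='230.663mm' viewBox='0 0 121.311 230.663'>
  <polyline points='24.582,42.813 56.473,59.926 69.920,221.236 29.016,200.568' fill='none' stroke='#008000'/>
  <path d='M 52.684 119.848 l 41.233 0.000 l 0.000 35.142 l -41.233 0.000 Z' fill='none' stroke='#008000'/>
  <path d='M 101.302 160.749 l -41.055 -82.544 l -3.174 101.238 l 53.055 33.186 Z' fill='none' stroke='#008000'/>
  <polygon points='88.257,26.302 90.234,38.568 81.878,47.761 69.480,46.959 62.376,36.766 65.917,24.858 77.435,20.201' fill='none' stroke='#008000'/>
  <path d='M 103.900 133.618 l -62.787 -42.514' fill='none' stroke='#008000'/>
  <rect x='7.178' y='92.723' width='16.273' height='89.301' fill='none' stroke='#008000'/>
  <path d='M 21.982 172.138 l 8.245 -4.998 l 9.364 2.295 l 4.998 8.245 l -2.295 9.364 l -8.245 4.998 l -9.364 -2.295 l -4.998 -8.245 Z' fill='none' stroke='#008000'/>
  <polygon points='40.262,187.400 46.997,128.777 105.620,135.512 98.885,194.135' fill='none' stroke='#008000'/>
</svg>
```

(bCNC post)
(Date: synthetic)
G21
G90
G0 X24.582 Y187.850
M3 S152
G1 X56.473 Y170.737 F4227
G1 X69.920 Y9.427 F4227
G1 X29.016 Y30.095 F4227
M5
G0 X52.684 Y110.815
M3 S152
G1 X93.917 Y110.815 F4227
G1 X93.917 Y75.673 F4227
G1 X52.684 Y75.673 F4227
G1 X52.684 Y110.815 F4227
M5
G0 X101.302 Y69.914
M3 S152
G1 X60.247 Y152.458 F4227
G1 X57.073 Y51.220 F4227
G1 X110.128 Y18.034 F4227
G1 X101.302 Y69.914 F4227
M5
G0 X88.257 Y204.361
M3 S152
G1 X90.234 Y192.095 F4227
G1 X81.878 Y182.902 F4227
G1 X69.480 Y183.704 F4227
G1 X62.376 Y193.897 F4227
G1 X65.917 Y205.805 F4227
G1 X77.435 Y210.462 F4227
G1 X88.257 Y204.361 F4227
M5
G0 X103.900 Y97.045
M3 S152
G1 X41.113 Y139.559 F4227
M5
G0 X7.178 Y137.940
M3 S152
G1 X23.451 Y137.940 F4227
G1 X23.451 Y48.639 F4227
G1 X7.178 Y48.639 F4227
G1 X7.178 Y137.940 F4227
M5
G0 X21.982 Y58.525
M3 S152
G1 X30.227 Y63.523 F4227
G1 X39.591 Y61.228 F4227
G1 X44.589 Y52.983 F4227
G1 X42.294 Y43.619 F4227
G1 X34.049 Y38.621 F4227
G1 X24.685 Y40.916 F4227
G1 X19.687 Y49.161 F4227
G1 X21.982 Y58.525 F4227
M5
G0 X40.262 Y43.263
M3 S152
G1 X46.997 Y101.886 F4227
G1 X105.620 Y95.151 F4227
G1 X98.885 Y36.528 F4227
G1 X40.262 Y43.263 F4227
M5
G0 X0.000 Y0.000

1 u = 1 mm; y_m = 230.663 − y.

[1] `<polyline>` open polyline, #008000→engrave S152 F4227: (24.582,187.850) → (56.473,170.737) → (69.920,9.427) → (29.016,30.095)

[2] `<path>` rectangle, #008000→engrave S152 F4227: (52.684,110.815) → (93.917,110.815) → (93.917,75.673) → (52.684,75.673) → (52.684,110.815) (closed)

[3] `<path>` closed polygon, #008000→engrave S152 F4227: (101.302,69.914) → (60.247,152.458) → (57.073,51.220) → (110.128,18.034) → (101.302,69.914) (closed)

[4] `<polygon>` regular polygon, #008000→engrave S152 F4227: (88.257,204.361) → (90.234,192.095) → (81.878,182.902) → (69.480,183.704) → (62.376,193.897) → (65.917,205.805) → (77.435,210.462) → (88.257,204.361) (closed)

[5] `<path>` line segment, #008000→engrave S152 F4227: (103.900,97.045) → (41.113,139.559)

[6] `<rect>` rectangle, #008000→engrave S152 F4227: (7.178,137.940) → (23.451,137.940) → (23.451,48.639) → (7.178,48.639) → (7.178,137.940) (closed)

[7] `<path>` regular polygon, #008000→engrave S152 F4227: (21.982,58.525) → (30.227,63.523) → (39.591,61.228) → (44.589,52.983) → (42.294,43.619) → (34.049,38.621) → (24.685,40.916) → (19.687,49.161) → (21.982,58.525) (closed)

[8] `<polygon>` regular polygon, #008000→engrave S152 F4227: (40.262,43.263) → (46.997,101.886) → (105.620,95.151) → (98.885,36.528) → (40.262,43.263) (closed)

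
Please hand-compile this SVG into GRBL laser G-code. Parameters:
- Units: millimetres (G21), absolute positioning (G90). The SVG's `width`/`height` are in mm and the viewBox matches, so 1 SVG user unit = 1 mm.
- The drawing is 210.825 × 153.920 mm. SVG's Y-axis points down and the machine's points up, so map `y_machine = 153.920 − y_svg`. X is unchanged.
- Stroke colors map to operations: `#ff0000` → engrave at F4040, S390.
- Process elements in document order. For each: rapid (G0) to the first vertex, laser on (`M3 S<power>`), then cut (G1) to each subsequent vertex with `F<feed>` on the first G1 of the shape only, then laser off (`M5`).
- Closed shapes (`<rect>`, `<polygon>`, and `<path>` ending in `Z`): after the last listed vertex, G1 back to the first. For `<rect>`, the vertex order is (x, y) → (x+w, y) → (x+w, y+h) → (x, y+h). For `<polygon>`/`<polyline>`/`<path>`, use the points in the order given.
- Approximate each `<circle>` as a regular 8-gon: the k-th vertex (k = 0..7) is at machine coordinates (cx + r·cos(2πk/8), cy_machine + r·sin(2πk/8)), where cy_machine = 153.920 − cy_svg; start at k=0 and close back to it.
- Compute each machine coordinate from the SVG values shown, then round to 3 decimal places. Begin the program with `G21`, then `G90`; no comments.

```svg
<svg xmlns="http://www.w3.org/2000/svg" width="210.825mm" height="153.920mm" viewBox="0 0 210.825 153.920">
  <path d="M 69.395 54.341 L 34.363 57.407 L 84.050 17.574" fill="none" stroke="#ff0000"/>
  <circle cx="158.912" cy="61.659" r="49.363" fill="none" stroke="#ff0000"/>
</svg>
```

viewBox `0 0 210.825 153.920` with mm width/height → 1 unit = 1 mm. Flip: y_m = 153.920 − y_svg.

**Shape 1** — `<path>` open polyline, stroke `#ff0000` → engrave (S390, F4040). Machine vertices: (69.395,99.579) → (34.363,96.513) → (84.050,136.346). Open path.

**Shape 2** — `<circle>` circle, stroke `#ff0000` → engrave (S390, F4040). Machine vertices: (208.275,92.261) → (193.817,127.166) → (158.912,141.624) → (124.007,127.166) → (109.549,92.261) → (124.007,57.356) → (158.912,42.898) → (193.817,57.356) → (208.275,92.261). Closed: final G1 returns to the first vertex.

G21
G90
G0 X69.395 Y99.579
M3 S390
G1 X34.363 Y96.513 F4040
G1 X84.050 Y136.346
M5
G0 X208.275 Y92.261
M3 S390
G1 X193.817 Y127.166 F4040
G1 X158.912 Y141.624
G1 X124.007 Y127.166
G1 X109.549 Y92.261
G1 X124.007 Y57.356
G1 X158.912 Y42.898
G1 X193.817 Y57.356
G1 X208.275 Y92.261
M5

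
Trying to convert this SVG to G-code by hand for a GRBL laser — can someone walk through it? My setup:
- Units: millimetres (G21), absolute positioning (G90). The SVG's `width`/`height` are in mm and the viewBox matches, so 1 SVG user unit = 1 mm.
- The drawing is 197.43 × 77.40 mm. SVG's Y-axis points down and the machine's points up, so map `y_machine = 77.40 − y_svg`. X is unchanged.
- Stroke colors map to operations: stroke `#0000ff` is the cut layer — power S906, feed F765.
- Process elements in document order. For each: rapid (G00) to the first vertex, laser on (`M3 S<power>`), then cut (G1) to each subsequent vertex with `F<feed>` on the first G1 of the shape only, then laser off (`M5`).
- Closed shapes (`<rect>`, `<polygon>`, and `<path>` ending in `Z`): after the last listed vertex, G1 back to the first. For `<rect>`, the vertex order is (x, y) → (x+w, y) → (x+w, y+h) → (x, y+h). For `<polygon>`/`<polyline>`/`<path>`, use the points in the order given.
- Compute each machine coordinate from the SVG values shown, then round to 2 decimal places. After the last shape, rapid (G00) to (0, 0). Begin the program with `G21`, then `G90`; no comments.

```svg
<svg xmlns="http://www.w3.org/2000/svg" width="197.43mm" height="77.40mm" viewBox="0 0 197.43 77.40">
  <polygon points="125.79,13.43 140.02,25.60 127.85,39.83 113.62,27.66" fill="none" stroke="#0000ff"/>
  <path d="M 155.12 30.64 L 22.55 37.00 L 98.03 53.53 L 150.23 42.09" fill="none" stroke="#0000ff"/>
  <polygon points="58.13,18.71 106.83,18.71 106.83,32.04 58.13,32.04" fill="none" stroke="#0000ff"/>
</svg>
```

Since the viewBox matches the mm dimensions, user units are millimetres directly. The only transform is the Y-flip y_m = 77.40 − y_svg.

Shape 1 is a regular polygon drawn with `<polygon>`. Its stroke #0000ff means cut at S906, F765. After flipping Y the toolpath is (125.79,63.97) → (140.02,51.80) → (127.85,37.57) → (113.62,49.74) → (125.79,63.97), returning to the start.

Shape 2 is a open polyline drawn with `<path>`. Its stroke #0000ff means cut at S906, F765. After flipping Y the toolpath is (155.12,46.76) → (22.55,40.40) → (98.03,23.87) → (150.23,35.31).

Shape 3 is a rectangle drawn with `<polygon>`. Its stroke #0000ff means cut at S906, F765. After flipping Y the toolpath is (58.13,58.69) → (106.83,58.69) → (106.83,45.36) → (58.13,45.36) → (58.13,58.69), returning to the start.

G21
G90
G00 X125.79 Y63.97
M3 S906
G1 X140.02 Y51.80 F765
G1 X127.85 Y37.57
G1 X113.62 Y49.74
G1 X125.79 Y63.97
M5
G00 X155.12 Y46.76
M3 S906
G1 X22.55 Y40.40 F765
G1 X98.03 Y23.87
G1 X150.23 Y35.31
M5
G00 X58.13 Y58.69
M3 S906
G1 X106.83 Y58.69 F765
G1 X106.83 Y45.36
G1 X58.13 Y45.36
G1 X58.13 Y58.69
M5
G00 X0.00 Y0.00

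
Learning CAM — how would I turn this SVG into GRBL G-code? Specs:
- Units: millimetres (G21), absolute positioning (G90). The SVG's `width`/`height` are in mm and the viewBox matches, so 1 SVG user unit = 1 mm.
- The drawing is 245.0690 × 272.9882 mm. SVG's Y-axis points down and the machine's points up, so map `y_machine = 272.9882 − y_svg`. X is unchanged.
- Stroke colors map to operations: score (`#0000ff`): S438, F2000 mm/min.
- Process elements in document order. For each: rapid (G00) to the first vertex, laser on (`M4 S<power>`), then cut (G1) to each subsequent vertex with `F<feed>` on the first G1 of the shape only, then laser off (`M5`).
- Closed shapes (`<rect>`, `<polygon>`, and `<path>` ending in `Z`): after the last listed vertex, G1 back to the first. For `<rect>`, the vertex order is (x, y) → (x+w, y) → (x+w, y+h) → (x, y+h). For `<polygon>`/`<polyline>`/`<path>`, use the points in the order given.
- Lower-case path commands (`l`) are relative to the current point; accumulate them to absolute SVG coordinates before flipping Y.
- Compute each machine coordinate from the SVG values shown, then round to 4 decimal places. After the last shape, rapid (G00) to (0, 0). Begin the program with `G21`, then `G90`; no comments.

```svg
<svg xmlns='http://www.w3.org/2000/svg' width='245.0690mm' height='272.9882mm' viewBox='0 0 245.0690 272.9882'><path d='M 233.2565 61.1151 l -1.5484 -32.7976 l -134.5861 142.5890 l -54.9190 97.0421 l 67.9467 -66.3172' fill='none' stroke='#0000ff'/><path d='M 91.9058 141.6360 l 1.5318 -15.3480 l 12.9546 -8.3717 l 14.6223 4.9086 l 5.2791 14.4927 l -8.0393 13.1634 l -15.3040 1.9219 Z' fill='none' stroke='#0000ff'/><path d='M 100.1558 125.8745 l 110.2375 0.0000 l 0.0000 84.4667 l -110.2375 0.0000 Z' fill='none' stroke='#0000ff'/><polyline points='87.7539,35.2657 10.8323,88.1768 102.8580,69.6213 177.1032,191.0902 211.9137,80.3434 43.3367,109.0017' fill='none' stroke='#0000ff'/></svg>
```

1 u = 1 mm; y_m = 272.9882 − y.

[1] `<path>` open polyline, #0000ff→score S438 F2000: (233.2565,211.8731) → (231.7081,244.6707) → (97.1220,102.0817) → (42.2030,5.0396) → (110.1497,71.3568)

[2] `<path>` regular polygon, #0000ff→score S438 F2000: (91.9058,131.3522) → (93.4376,146.7002) → (106.3922,155.0719) → (121.0145,150.1633) → (126.2936,135.6706) → (118.2543,122.5072) → (102.9503,120.5853) → (91.9058,131.3522) (closed)

[3] `<path>` rectangle, #0000ff→score S438 F2000: (100.1558,147.1137) → (210.3933,147.1137) → (210.3933,62.6470) → (100.1558,62.6470) → (100.1558,147.1137) (closed)

[4] `<polyline>` open polyline, #0000ff→score S438 F2000: (87.7539,237.7225) → (10.8323,184.8114) → (102.8580,203.3669) → (177.1032,81.8980) → (211.9137,192.6448) → (43.3367,163.9865)

G21
G90
G00 X233.2565 Y211.8731
M4 S438
G1 X231.7081 Y244.6707 F2000
G1 X97.1220 Y102.0817
G1 X42.2030 Y5.0396
G1 X110.1497 Y71.3568
M5
G00 X91.9058 Y131.3522
M4 S438
G1 X93.4376 Y146.7002 F2000
G1 X106.3922 Y155.0719
G1 X121.0145 Y150.1633
G1 X126.2936 Y135.6706
G1 X118.2543 Y122.5072
G1 X102.9503 Y120.5853
G1 X91.9058 Y131.3522
M5
G00 X100.1558 Y147.1137
M4 S438
G1 X210.3933 Y147.1137 F2000
G1 X210.3933 Y62.6470
G1 X100.1558 Y62.6470
G1 X100.1558 Y147.1137
M5
G00 X87.7539 Y237.7225
M4 S438
G1 X10.8323 Y184.8114 F2000
G1 X102.8580 Y203.3669
G1 X177.1032 Y81.8980
G1 X211.9137 Y192.6448
G1 X43.3367 Y163.9865
M5
G00 X0.0000 Y0.0000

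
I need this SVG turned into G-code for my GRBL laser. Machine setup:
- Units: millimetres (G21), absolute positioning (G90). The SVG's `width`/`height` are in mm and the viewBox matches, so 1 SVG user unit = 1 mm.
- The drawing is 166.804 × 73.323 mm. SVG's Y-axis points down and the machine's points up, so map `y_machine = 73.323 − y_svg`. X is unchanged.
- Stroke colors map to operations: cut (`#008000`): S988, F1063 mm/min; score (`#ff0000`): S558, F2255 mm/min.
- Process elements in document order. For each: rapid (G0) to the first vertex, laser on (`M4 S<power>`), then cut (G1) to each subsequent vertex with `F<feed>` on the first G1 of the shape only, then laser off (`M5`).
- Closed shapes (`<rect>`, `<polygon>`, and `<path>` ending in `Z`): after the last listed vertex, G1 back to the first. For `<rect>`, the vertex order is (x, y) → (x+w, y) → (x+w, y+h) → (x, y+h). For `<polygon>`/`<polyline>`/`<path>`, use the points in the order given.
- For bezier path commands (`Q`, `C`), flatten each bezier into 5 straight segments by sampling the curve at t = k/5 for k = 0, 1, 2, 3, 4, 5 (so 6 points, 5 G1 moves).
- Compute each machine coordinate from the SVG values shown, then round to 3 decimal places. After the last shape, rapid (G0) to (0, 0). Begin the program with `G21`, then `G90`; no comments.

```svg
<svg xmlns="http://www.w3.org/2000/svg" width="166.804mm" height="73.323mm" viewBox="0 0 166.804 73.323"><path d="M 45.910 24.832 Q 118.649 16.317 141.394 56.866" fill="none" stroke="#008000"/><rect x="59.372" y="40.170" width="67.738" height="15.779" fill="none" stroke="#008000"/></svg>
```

Since the viewBox matches the mm dimensions, user units are millimetres directly. The only transform is the Y-flip y_m = 73.323 − y_svg.

Shape 1 is a quadratic bezier drawn with `<path>`. Its stroke #008000 means cut at S988, F1063. After flipping Y the toolpath is (45.910,48.491) → (73.006,49.934) → (96.102,47.453) → (115.199,41.046) → (130.296,30.714) → (141.394,16.457).

Shape 2 is a rectangle drawn with `<rect>`. Its stroke #008000 means cut at S988, F1063. After flipping Y the toolpath is (59.372,33.153) → (127.110,33.153) → (127.110,17.374) → (59.372,17.374) → (59.372,33.153), returning to the start.

G21
G90
G0 X45.910 Y48.491
M4 S988
G1 X73.006 Y49.934 F1063
G1 X96.102 Y47.453
G1 X115.199 Y41.046
G1 X130.296 Y30.714
G1 X141.394 Y16.457
M5
G0 X59.372 Y33.153
M4 S988
G1 X127.110 Y33.153 F1063
G1 X127.110 Y17.374
G1 X59.372 Y17.374
G1 X59.372 Y33.153
M5
G0 X0.000 Y0.000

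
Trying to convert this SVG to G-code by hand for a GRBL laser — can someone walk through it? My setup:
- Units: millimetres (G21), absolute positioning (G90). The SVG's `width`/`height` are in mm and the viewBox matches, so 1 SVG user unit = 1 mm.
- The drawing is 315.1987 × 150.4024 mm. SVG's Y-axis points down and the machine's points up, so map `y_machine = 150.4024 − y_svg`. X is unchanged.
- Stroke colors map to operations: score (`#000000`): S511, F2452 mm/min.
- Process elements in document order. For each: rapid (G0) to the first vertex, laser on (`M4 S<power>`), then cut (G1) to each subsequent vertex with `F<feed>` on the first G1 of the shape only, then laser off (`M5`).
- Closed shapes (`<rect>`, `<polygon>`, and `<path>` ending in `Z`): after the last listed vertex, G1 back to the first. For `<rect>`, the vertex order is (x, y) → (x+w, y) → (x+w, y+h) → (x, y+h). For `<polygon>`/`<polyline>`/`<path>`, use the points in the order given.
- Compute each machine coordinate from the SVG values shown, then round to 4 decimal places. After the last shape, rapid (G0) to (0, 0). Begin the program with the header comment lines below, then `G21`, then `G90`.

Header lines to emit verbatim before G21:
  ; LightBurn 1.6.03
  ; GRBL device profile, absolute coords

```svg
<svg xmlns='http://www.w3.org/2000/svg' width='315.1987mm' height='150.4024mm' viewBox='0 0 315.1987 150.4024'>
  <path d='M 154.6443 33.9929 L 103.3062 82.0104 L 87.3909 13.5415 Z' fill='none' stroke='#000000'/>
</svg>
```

; LightBurn 1.6.03
; GRBL device profile, absolute coords
G21
G90
G0 X154.6443 Y116.4095
M4 S511
G1 X103.3062 Y68.3920 F2452
G1 X87.3909 Y136.8609
G1 X154.6443 Y116.4095
M5
G0 X0.0000 Y0.0000

Since the viewBox matches the mm dimensions, user units are millimetres directly. The only transform is the Y-flip y_m = 150.4024 − y_svg.

Shape 1 is a regular polygon drawn with `<path>`. Its stroke #000000 means score at S511, F2452. After flipping Y the toolpath is (154.6443,116.4095) → (103.3062,68.3920) → (87.3909,136.8609) → (154.6443,116.4095), returning to the start.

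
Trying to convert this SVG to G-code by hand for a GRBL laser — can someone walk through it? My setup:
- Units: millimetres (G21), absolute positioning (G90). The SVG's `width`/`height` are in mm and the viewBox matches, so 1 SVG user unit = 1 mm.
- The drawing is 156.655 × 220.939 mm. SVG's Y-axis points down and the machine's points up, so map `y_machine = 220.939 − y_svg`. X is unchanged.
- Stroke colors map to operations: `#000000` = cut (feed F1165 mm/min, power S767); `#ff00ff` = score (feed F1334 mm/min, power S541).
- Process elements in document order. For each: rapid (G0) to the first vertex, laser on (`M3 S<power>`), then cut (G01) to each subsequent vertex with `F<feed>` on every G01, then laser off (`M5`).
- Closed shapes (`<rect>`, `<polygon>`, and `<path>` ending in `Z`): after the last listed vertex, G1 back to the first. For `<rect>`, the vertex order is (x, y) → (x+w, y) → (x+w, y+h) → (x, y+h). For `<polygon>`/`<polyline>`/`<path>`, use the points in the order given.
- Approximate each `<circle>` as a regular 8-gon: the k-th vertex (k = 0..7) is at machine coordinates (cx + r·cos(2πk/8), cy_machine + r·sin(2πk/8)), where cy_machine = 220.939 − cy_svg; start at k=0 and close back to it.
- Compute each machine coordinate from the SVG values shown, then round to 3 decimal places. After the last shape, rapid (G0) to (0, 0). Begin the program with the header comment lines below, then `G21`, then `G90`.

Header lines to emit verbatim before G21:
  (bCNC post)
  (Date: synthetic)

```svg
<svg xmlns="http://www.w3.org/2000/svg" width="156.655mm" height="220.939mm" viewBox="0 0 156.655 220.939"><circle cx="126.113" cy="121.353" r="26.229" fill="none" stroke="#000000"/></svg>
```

Since the viewBox matches the mm dimensions, user units are millimetres directly. The only transform is the Y-flip y_m = 220.939 − y_svg.

Shape 1 is a circle drawn with `<circle>`. Its stroke #000000 means cut at S767, F1165. After flipping Y the toolpath is (152.342,99.586) → (144.660,118.133) → (126.113,125.815) → (107.566,118.133) → (99.884,99.586) → (107.566,81.039) → (126.113,73.357) → (144.660,81.039) → (152.342,99.586), returning to the start.

(bCNC post)
(Date: synthetic)
G21
G90
G0 X152.342 Y99.586
M3 S767
G01 X144.660 Y118.133 F1165
G01 X126.113 Y125.815 F1165
G01 X107.566 Y118.133 F1165
G01 X99.884 Y99.586 F1165
G01 X107.566 Y81.039 F1165
G01 X126.113 Y73.357 F1165
G01 X144.660 Y81.039 F1165
G01 X152.342 Y99.586 F1165
M5
G0 X0.000 Y0.000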